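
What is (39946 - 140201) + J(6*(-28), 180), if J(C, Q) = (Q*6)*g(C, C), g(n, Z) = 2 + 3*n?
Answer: -642415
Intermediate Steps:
J(C, Q) = 6*Q*(2 + 3*C) (J(C, Q) = (Q*6)*(2 + 3*C) = (6*Q)*(2 + 3*C) = 6*Q*(2 + 3*C))
(39946 - 140201) + J(6*(-28), 180) = (39946 - 140201) + 6*180*(2 + 3*(6*(-28))) = -100255 + 6*180*(2 + 3*(-168)) = -100255 + 6*180*(2 - 504) = -100255 + 6*180*(-502) = -100255 - 542160 = -642415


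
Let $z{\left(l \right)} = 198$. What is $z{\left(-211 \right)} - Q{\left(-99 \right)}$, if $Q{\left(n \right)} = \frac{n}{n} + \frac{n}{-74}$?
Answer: $\frac{14479}{74} \approx 195.66$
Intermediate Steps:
$Q{\left(n \right)} = 1 - \frac{n}{74}$ ($Q{\left(n \right)} = 1 + n \left(- \frac{1}{74}\right) = 1 - \frac{n}{74}$)
$z{\left(-211 \right)} - Q{\left(-99 \right)} = 198 - \left(1 - - \frac{99}{74}\right) = 198 - \left(1 + \frac{99}{74}\right) = 198 - \frac{173}{74} = \frac{14479}{74}$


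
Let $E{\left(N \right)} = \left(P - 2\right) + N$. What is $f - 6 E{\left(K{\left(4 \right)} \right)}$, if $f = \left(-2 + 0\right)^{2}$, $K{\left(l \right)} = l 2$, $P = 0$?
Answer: $-32$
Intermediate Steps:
$K{\left(l \right)} = 2 l$
$E{\left(N \right)} = -2 + N$ ($E{\left(N \right)} = \left(0 - 2\right) + N = -2 + N$)
$f = 4$ ($f = \left(-2\right)^{2} = 4$)
$f - 6 E{\left(K{\left(4 \right)} \right)} = 4 - 6 \left(-2 + 2 \cdot 4\right) = 4 - 6 \left(-2 + 8\right) = 4 - 36 = -32$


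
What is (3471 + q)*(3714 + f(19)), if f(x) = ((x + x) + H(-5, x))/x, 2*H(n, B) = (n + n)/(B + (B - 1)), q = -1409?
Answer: 5386651266/703 ≈ 7.6624e+6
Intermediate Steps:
H(n, B) = n/(-1 + 2*B) (H(n, B) = ((n + n)/(B + (B - 1)))/2 = ((2*n)/(B + (-1 + B)))/2 = ((2*n)/(-1 + 2*B))/2 = (2*n/(-1 + 2*B))/2 = n/(-1 + 2*B))
f(x) = (-5/(-1 + 2*x) + 2*x)/x (f(x) = ((x + x) - 5/(-1 + 2*x))/x = (2*x - 5/(-1 + 2*x))/x = (-5/(-1 + 2*x) + 2*x)/x)
(3471 + q)*(3714 + f(19)) = (3471 - 1409)*(3714 + (-5 + 2*19*(-1 + 2*19))/(19*(-1 + 2*19))) = 2062*(3714 + (-5 + 2*19*(-1 + 38))/(19*(-1 + 38))) = 2062*(3714 + (1/19)*(-5 + 2*19*37)/37) = 2062*(3714 + (1/19)*(1/37)*(-5 + 1406)) = 2062*(3714 + (1/19)*(1/37)*1401) = 2062*(3714 + 1401/703) = 2062*(2612343/703) = 5386651266/703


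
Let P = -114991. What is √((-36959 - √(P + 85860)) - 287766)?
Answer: √(-324725 - I*√29131) ≈ 0.15 - 569.85*I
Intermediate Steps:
√((-36959 - √(P + 85860)) - 287766) = √((-36959 - √(-114991 + 85860)) - 287766) = √((-36959 - √(-29131)) - 287766) = √((-36959 - I*√29131) - 287766) = √(-324725 - I*√29131)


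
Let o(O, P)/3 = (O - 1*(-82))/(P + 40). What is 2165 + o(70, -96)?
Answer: 15098/7 ≈ 2156.9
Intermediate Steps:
o(O, P) = 3*(82 + O)/(40 + P) (o(O, P) = 3*((O - 1*(-82))/(P + 40)) = 3*((O + 82)/(40 + P)) = 3*((82 + O)/(40 + P)) = 3*(82 + O)/(40 + P))
2165 + o(70, -96) = 2165 + 3*(82 + 70)/(40 - 96) = 2165 + 3*152/(-56) = 2165 + 3*(-1/56)*152 = 2165 - 57/7 = 15098/7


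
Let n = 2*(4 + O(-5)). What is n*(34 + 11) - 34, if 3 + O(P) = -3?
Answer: -214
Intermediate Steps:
O(P) = -6 (O(P) = -3 - 3 = -6)
n = -4 (n = 2*(4 - 6) = 2*(-2) = -4)
n*(34 + 11) - 34 = -4*(34 + 11) - 34 = -4*45 - 34 = -180 - 34 = -214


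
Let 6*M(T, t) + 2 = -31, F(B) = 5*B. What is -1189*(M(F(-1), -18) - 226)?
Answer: 550507/2 ≈ 2.7525e+5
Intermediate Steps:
M(T, t) = -11/2 (M(T, t) = -⅓ + (⅙)*(-31) = -⅓ - 31/6 = -11/2)
-1189*(M(F(-1), -18) - 226) = -1189*(-11/2 - 226) = -1189*(-463/2) = 550507/2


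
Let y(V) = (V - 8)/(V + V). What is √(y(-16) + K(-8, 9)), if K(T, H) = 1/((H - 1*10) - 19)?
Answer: √70/10 ≈ 0.83666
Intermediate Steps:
K(T, H) = 1/(-29 + H) (K(T, H) = 1/((H - 10) - 19) = 1/((-10 + H) - 19) = 1/(-29 + H))
y(V) = (-8 + V)/(2*V) (y(V) = (-8 + V)/((2*V)) = (-8 + V)*(1/(2*V)) = (-8 + V)/(2*V))
√(y(-16) + K(-8, 9)) = √((½)*(-8 - 16)/(-16) + 1/(-29 + 9)) = √((½)*(-1/16)*(-24) + 1/(-20)) = √(¾ - 1/20) = √(7/10) = √70/10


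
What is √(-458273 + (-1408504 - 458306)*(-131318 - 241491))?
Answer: √695963111017 ≈ 8.3424e+5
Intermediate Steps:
√(-458273 + (-1408504 - 458306)*(-131318 - 241491)) = √(-458273 - 1866810*(-372809)) = √(-458273 + 695963569290) = √695963111017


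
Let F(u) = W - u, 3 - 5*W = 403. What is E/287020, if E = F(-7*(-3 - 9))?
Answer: -41/71755 ≈ -0.00057139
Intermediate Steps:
W = -80 (W = 3/5 - 1/5*403 = 3/5 - 403/5 = -80)
F(u) = -80 - u
E = -164 (E = -80 - (-7)*(-3 - 9) = -80 - (-7)*(-12) = -80 - 1*84 = -80 - 84 = -164)
E/287020 = -164/287020 = -164*1/287020 = -41/71755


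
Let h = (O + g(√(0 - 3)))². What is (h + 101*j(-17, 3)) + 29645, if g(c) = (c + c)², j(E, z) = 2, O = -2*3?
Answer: 30171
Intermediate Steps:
O = -6
g(c) = 4*c² (g(c) = (2*c)² = 4*c²)
h = 324 (h = (-6 + 4*(√(0 - 3))²)² = (-6 + 4*(√(-3))²)² = (-6 + 4*(I*√3)²)² = (-6 + 4*(-3))² = (-6 - 12)² = (-18)² = 324)
(h + 101*j(-17, 3)) + 29645 = (324 + 101*2) + 29645 = (324 + 202) + 29645 = 526 + 29645 = 30171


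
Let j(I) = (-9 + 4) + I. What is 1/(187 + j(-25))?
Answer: 1/157 ≈ 0.0063694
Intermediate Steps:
j(I) = -5 + I
1/(187 + j(-25)) = 1/(187 + (-5 - 25)) = 1/(187 - 30) = 1/157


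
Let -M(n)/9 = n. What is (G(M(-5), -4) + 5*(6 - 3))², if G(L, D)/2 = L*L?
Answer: 16524225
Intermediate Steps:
M(n) = -9*n
G(L, D) = 2*L² (G(L, D) = 2*(L*L) = 2*L²)
(G(M(-5), -4) + 5*(6 - 3))² = (2*(-9*(-5))² + 5*(6 - 3))² = (2*45² + 5*3)² = (2*2025 + 15)² = (4050 + 15)² = 4065² = 16524225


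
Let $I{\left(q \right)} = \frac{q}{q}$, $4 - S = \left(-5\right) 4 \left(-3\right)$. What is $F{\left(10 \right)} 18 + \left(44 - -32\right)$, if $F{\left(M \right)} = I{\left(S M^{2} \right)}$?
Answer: $94$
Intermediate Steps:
$S = -56$ ($S = 4 - \left(-5\right) 4 \left(-3\right) = 4 - \left(-20\right) \left(-3\right) = 4 - 60 = -56$)
$I{\left(q \right)} = 1$
$F{\left(M \right)} = 1$
$F{\left(10 \right)} 18 + \left(44 - -32\right) = 1 \cdot 18 + \left(44 - -32\right) = 18 + \left(44 + 32\right) = 18 + 76 = 94$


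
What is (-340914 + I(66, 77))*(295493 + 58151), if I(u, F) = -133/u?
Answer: -3978575807654/33 ≈ -1.2056e+11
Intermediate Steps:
(-340914 + I(66, 77))*(295493 + 58151) = (-340914 - 133/66)*(295493 + 58151) = (-340914 - 133*1/66)*353644 = (-340914 - 133/66)*353644 = -22500457/66*353644 = -3978575807654/33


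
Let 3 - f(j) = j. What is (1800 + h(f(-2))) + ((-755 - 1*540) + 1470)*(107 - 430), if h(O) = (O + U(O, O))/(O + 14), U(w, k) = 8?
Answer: -1039762/19 ≈ -54724.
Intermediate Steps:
f(j) = 3 - j
h(O) = (8 + O)/(14 + O) (h(O) = (O + 8)/(O + 14) = (8 + O)/(14 + O))
(1800 + h(f(-2))) + ((-755 - 1*540) + 1470)*(107 - 430) = (1800 + (8 + (3 - 1*(-2)))/(14 + (3 - 1*(-2)))) + ((-755 - 1*540) + 1470)*(107 - 430) = (1800 + (8 + (3 + 2))/(14 + (3 + 2))) + ((-755 - 540) + 1470)*(-323) = (1800 + (8 + 5)/(14 + 5)) + (-1295 + 1470)*(-323) = (1800 + 13/19) + 175*(-323) = (1800 + (1/19)*13) - 56525 = (1800 + 13/19) - 56525 = 34213/19 - 56525 = -1039762/19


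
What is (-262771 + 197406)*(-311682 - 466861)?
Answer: 50889463195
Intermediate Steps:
(-262771 + 197406)*(-311682 - 466861) = -65365*(-778543) = 50889463195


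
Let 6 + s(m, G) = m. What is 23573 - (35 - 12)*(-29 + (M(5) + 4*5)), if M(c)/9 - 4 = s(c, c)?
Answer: 23159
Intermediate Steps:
s(m, G) = -6 + m
M(c) = -18 + 9*c (M(c) = 36 + 9*(-6 + c) = 36 + (-54 + 9*c) = -18 + 9*c)
23573 - (35 - 12)*(-29 + (M(5) + 4*5)) = 23573 - (35 - 12)*(-29 + ((-18 + 9*5) + 4*5)) = 23573 - 23*(-29 + ((-18 + 45) + 20)) = 23573 - 23*(-29 + (27 + 20)) = 23573 - 23*(-29 + 47) = 23573 - 23*18 = 23573 - 1*414 = 23573 - 414 = 23159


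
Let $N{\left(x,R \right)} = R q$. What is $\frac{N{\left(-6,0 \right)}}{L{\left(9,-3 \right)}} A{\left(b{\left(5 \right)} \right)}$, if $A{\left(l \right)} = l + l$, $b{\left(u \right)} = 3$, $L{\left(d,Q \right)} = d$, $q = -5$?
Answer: $0$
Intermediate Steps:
$A{\left(l \right)} = 2 l$
$N{\left(x,R \right)} = - 5 R$ ($N{\left(x,R \right)} = R \left(-5\right) = - 5 R$)
$\frac{N{\left(-6,0 \right)}}{L{\left(9,-3 \right)}} A{\left(b{\left(5 \right)} \right)} = \frac{\left(-5\right) 0}{9} \cdot 2 \cdot 3 = 0 \cdot \frac{1}{9} \cdot 6 = 0 \cdot 6 = 0$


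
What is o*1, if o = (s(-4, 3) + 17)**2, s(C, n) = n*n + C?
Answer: 484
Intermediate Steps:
s(C, n) = C + n**2 (s(C, n) = n**2 + C = C + n**2)
o = 484 (o = ((-4 + 3**2) + 17)**2 = ((-4 + 9) + 17)**2 = (5 + 17)**2 = 22**2 = 484)
o*1 = 484*1 = 484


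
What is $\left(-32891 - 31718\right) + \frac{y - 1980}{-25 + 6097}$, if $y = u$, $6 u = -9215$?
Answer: $- \frac{2353856183}{36432} \approx -64610.0$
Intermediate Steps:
$u = - \frac{9215}{6}$ ($u = \frac{1}{6} \left(-9215\right) = - \frac{9215}{6} \approx -1535.8$)
$y = - \frac{9215}{6} \approx -1535.8$
$\left(-32891 - 31718\right) + \frac{y - 1980}{-25 + 6097} = \left(-32891 - 31718\right) + \frac{- \frac{9215}{6} - 1980}{-25 + 6097} = -64609 - \frac{21095}{6 \cdot 6072} = -64609 - \frac{21095}{36432} = - \frac{2353856183}{36432}$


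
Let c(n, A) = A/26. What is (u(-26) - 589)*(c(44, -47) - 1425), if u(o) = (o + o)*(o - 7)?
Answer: -41808319/26 ≈ -1.6080e+6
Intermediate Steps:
c(n, A) = A/26 (c(n, A) = A*(1/26) = A/26)
u(o) = 2*o*(-7 + o) (u(o) = (2*o)*(-7 + o) = 2*o*(-7 + o))
(u(-26) - 589)*(c(44, -47) - 1425) = (2*(-26)*(-7 - 26) - 589)*((1/26)*(-47) - 1425) = (2*(-26)*(-33) - 589)*(-47/26 - 1425) = (1716 - 589)*(-37097/26) = 1127*(-37097/26) = -41808319/26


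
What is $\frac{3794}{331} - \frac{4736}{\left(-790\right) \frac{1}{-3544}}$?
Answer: $- \frac{2776316922}{130745} \approx -21235.0$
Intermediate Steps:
$\frac{3794}{331} - \frac{4736}{\left(-790\right) \frac{1}{-3544}} = 3794 \cdot \frac{1}{331} - \frac{4736}{\left(-790\right) \left(- \frac{1}{3544}\right)} = \frac{3794}{331} - \frac{4736}{\frac{395}{1772}} = \frac{3794}{331} - \frac{8392192}{395} = - \frac{2776316922}{130745}$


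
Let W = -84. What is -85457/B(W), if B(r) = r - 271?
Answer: 85457/355 ≈ 240.72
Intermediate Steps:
B(r) = -271 + r
-85457/B(W) = -85457/(-271 - 84) = -85457/(-355) = -85457*(-1/355) = 85457/355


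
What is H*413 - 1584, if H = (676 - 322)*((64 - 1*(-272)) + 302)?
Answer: 93275292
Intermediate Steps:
H = 225852 (H = 354*((64 + 272) + 302) = 354*(336 + 302) = 354*638 = 225852)
H*413 - 1584 = 225852*413 - 1584 = 93276876 - 1584 = 93275292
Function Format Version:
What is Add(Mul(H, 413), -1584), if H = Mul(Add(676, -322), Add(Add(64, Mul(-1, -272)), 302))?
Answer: 93275292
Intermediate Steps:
H = 225852 (H = Mul(354, Add(Add(64, 272), 302)) = Mul(354, Add(336, 302)) = Mul(354, 638) = 225852)
Add(Mul(H, 413), -1584) = Add(Mul(225852, 413), -1584) = Add(93276876, -1584) = 93275292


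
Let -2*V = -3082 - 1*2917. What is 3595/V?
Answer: 7190/5999 ≈ 1.1985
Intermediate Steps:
V = 5999/2 (V = -(-3082 - 1*2917)/2 = -(-3082 - 2917)/2 = -½*(-5999) = 5999/2 ≈ 2999.5)
3595/V = 3595/(5999/2) = 3595*(2/5999) = 7190/5999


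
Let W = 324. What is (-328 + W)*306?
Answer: -1224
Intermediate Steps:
(-328 + W)*306 = (-328 + 324)*306 = -4*306 = -1224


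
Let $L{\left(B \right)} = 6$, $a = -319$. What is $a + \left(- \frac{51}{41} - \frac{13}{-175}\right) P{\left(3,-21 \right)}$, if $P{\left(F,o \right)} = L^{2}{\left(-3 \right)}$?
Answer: $- \frac{2590937}{7175} \approx -361.11$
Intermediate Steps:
$P{\left(F,o \right)} = 36$ ($P{\left(F,o \right)} = 6^{2} = 36$)
$a + \left(- \frac{51}{41} - \frac{13}{-175}\right) P{\left(3,-21 \right)} = -319 + \left(- \frac{51}{41} - \frac{13}{-175}\right) 36 = -319 + \left(\left(-51\right) \frac{1}{41} - - \frac{13}{175}\right) 36 = -319 + \left(- \frac{51}{41} + \frac{13}{175}\right) 36 = -319 - \frac{302112}{7175} = - \frac{2590937}{7175}$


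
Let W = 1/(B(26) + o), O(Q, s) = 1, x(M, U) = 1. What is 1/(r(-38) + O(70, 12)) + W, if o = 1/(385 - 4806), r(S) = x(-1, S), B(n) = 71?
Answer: 80683/156945 ≈ 0.51408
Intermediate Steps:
r(S) = 1
o = -1/4421 (o = 1/(-4421) = -1/4421 ≈ -0.00022619)
W = 4421/313890 (W = 1/(71 - 1/4421) = 1/(313890/4421) = 4421/313890 ≈ 0.014085)
1/(r(-38) + O(70, 12)) + W = 1/(1 + 1) + 4421/313890 = 1/2 + 4421/313890 = ½ + 4421/313890 = 80683/156945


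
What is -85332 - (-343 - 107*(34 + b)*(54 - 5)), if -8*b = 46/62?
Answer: 23011115/248 ≈ 92787.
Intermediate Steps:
b = -23/248 (b = -23/(4*62) = -1/8*23/31 = -23/248 ≈ -0.092742)
-85332 - (-343 - 107*(34 + b)*(54 - 5)) = -85332 - (-343 - 107*(34 - 23/248)*(54 - 5)) = -85332 - (-343 - 899763*49/248) = -85332 - (-343 - 107*412041/248) = -85332 - (-343 - 44088387/248) = -85332 - 1*(-44173451/248) = -85332 + 44173451/248 = 23011115/248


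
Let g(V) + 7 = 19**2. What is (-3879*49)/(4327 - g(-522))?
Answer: -190071/3973 ≈ -47.841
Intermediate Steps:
g(V) = 354 (g(V) = -7 + 19**2 = -7 + 361 = 354)
(-3879*49)/(4327 - g(-522)) = (-3879*49)/(4327 - 1*354) = -190071/(4327 - 354) = -190071/3973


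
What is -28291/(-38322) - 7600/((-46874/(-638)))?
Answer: -92244800633/898152714 ≈ -102.71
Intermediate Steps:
-28291/(-38322) - 7600/((-46874/(-638))) = -28291*(-1/38322) - 7600/((-46874*(-1/638))) = 28291/38322 - 7600/23437/319 = 28291/38322 - 7600*319/23437 = 28291/38322 - 2424400/23437 = -92244800633/898152714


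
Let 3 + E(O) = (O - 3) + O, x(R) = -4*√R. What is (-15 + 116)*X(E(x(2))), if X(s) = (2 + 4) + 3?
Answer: 909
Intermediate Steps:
E(O) = -6 + 2*O (E(O) = -3 + ((O - 3) + O) = -3 + ((-3 + O) + O) = -3 + (-3 + 2*O) = -6 + 2*O)
X(s) = 9 (X(s) = 6 + 3 = 9)
(-15 + 116)*X(E(x(2))) = (-15 + 116)*9 = 101*9 = 909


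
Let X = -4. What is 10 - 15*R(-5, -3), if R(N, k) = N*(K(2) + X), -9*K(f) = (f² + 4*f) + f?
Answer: -1220/3 ≈ -406.67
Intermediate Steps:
K(f) = -5*f/9 - f²/9 (K(f) = -((f² + 4*f) + f)/9 = -(f² + 5*f)/9 = -5*f/9 - f²/9)
R(N, k) = -50*N/9 (R(N, k) = N*(-⅑*2*(5 + 2) - 4) = N*(-⅑*2*7 - 4) = N*(-14/9 - 4) = N*(-50/9) = -50*N/9)
10 - 15*R(-5, -3) = 10 - (-250)*(-5)/3 = 10 - 15*250/9 = 10 - 1250/3 = -1220/3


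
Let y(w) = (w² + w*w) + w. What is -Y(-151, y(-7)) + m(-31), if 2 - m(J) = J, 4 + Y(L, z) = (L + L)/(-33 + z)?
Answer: 1224/29 ≈ 42.207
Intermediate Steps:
y(w) = w + 2*w² (y(w) = (w² + w²) + w = 2*w² + w = w + 2*w²)
Y(L, z) = -4 + 2*L/(-33 + z) (Y(L, z) = -4 + (L + L)/(-33 + z) = -4 + (2*L)/(-33 + z) = -4 + 2*L/(-33 + z))
m(J) = 2 - J
-Y(-151, y(-7)) + m(-31) = -2*(66 - 151 - (-14)*(1 + 2*(-7)))/(-33 - 7*(1 + 2*(-7))) + (2 - 1*(-31)) = -2*(66 - 151 - (-14)*(1 - 14))/(-33 - 7*(1 - 14)) + (2 + 31) = -2*(66 - 151 - (-14)*(-13))/(-33 - 7*(-13)) + 33 = -2*(66 - 151 - 2*91)/(-33 + 91) + 33 = -2*(66 - 151 - 182)/58 + 33 = -2*(-267)/58 + 33 = -1*(-267/29) + 33 = 267/29 + 33 = 1224/29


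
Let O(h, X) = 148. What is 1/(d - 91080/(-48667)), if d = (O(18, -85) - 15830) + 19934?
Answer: 48667/207023164 ≈ 0.00023508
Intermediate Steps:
d = 4252 (d = (148 - 15830) + 19934 = -15682 + 19934 = 4252)
1/(d - 91080/(-48667)) = 1/(4252 - 91080/(-48667)) = 1/(4252 - 91080*(-1/48667)) = 1/(4252 + 91080/48667) = 1/(207023164/48667) = 48667/207023164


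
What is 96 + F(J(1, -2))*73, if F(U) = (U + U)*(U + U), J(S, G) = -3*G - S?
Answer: 7396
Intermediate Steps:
J(S, G) = -S - 3*G
F(U) = 4*U**2 (F(U) = (2*U)*(2*U) = 4*U**2)
96 + F(J(1, -2))*73 = 96 + (4*(-1*1 - 3*(-2))**2)*73 = 96 + (4*(-1 + 6)**2)*73 = 96 + (4*5**2)*73 = 96 + (4*25)*73 = 96 + 100*73 = 96 + 7300 = 7396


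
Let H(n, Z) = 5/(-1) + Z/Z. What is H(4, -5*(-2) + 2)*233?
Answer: -932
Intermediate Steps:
H(n, Z) = -4 (H(n, Z) = 5*(-1) + 1 = -5 + 1 = -4)
H(4, -5*(-2) + 2)*233 = -4*233 = -932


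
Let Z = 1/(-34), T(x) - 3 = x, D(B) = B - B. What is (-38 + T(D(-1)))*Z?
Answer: 35/34 ≈ 1.0294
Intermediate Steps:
D(B) = 0
T(x) = 3 + x
Z = -1/34 ≈ -0.029412
(-38 + T(D(-1)))*Z = (-38 + (3 + 0))*(-1/34) = (-38 + 3)*(-1/34) = -35*(-1/34) = 35/34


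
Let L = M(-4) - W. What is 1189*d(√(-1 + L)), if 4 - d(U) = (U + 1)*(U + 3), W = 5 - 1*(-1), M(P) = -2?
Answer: 11890 - 14268*I ≈ 11890.0 - 14268.0*I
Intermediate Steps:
W = 6 (W = 5 + 1 = 6)
L = -8 (L = -2 - 1*6 = -2 - 6 = -8)
d(U) = 4 - (1 + U)*(3 + U) (d(U) = 4 - (U + 1)*(U + 3) = 4 - (1 + U)*(3 + U))
1189*d(√(-1 + L)) = 1189*(1 - (√(-1 - 8))² - 4*√(-1 - 8)) = 1189*(1 - (√(-9))² - 12*I) = 1189*(1 - (3*I)² - 12*I) = 1189*(1 - 1*(-9) - 12*I) = 1189*(1 + 9 - 12*I) = 1189*(10 - 12*I) = 11890 - 14268*I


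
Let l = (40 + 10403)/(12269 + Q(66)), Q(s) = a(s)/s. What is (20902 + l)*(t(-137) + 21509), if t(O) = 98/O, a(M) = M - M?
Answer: 755685410872435/1680853 ≈ 4.4958e+8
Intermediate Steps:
a(M) = 0
Q(s) = 0 (Q(s) = 0/s = 0)
l = 10443/12269 (l = (40 + 10403)/(12269 + 0) = 10443/12269 ≈ 0.85117)
(20902 + l)*(t(-137) + 21509) = (20902 + 10443/12269)*(98/(-137) + 21509) = 256457081*(98*(-1/137) + 21509)/12269 = 256457081*(-98/137 + 21509)/12269 = (256457081/12269)*(2946635/137) = 755685410872435/1680853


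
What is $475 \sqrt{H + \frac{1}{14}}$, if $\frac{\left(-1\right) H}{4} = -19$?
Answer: $\frac{475 \sqrt{14910}}{14} \approx 4142.9$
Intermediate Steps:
$H = 76$ ($H = \left(-4\right) \left(-19\right) = 76$)
$475 \sqrt{H + \frac{1}{14}} = 475 \sqrt{76 + \frac{1}{14}} = 475 \sqrt{\frac{1065}{14}} = 475 \frac{\sqrt{14910}}{14} = \frac{475 \sqrt{14910}}{14}$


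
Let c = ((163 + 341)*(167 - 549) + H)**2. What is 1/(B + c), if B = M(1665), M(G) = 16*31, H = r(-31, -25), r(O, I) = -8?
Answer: 1/37070111792 ≈ 2.6976e-11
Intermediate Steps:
H = -8
M(G) = 496
B = 496
c = 37070111296 (c = ((163 + 341)*(167 - 549) - 8)**2 = (504*(-382) - 8)**2 = (-192528 - 8)**2 = (-192536)**2 = 37070111296)
1/(B + c) = 1/(496 + 37070111296) = 1/37070111792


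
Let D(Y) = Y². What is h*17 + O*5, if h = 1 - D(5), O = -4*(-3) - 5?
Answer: -373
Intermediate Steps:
O = 7 (O = 12 - 5 = 7)
h = -24 (h = 1 - 1*5² = 1 - 1*25 = 1 - 25 = -24)
h*17 + O*5 = -24*17 + 7*5 = -408 + 35 = -373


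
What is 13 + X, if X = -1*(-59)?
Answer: 72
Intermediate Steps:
X = 59
13 + X = 13 + 59 = 72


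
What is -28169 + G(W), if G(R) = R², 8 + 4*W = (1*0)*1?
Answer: -28165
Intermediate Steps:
W = -2 (W = -2 + ((1*0)*1)/4 = -2 + (0*1)/4 = -2 + (¼)*0 = -2 + 0 = -2)
-28169 + G(W) = -28169 + (-2)² = -28169 + 4 = -28165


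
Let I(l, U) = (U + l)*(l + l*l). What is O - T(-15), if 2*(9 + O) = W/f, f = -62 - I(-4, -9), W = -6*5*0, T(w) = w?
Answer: 6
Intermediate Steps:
I(l, U) = (U + l)*(l + l**2)
W = 0 (W = -30*0 = 0)
f = 94 (f = -62 - (-4)*(-9 - 4 + (-4)**2 - 9*(-4)) = -62 - (-4)*(-9 - 4 + 16 + 36) = -62 - (-4)*39 = -62 - 1*(-156) = -62 + 156 = 94)
O = -9 (O = -9 + (0/94)/2 = -9 + (0*(1/94))/2 = -9 + (1/2)*0 = -9 + 0 = -9)
O - T(-15) = -9 - 1*(-15) = -9 + 15 = 6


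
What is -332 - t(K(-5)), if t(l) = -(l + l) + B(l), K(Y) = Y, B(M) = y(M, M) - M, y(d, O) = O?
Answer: -342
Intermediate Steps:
B(M) = 0 (B(M) = M - M = 0)
t(l) = -2*l (t(l) = -(l + l) + 0 = -2*l + 0 = -2*l)
-332 - t(K(-5)) = -332 - (-2)*(-5) = -332 - 1*10 = -332 - 10 = -342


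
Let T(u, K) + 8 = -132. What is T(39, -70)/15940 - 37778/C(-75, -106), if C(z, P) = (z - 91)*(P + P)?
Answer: -15177705/14024012 ≈ -1.0823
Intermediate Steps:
T(u, K) = -140 (T(u, K) = -8 - 132 = -140)
C(z, P) = 2*P*(-91 + z) (C(z, P) = (-91 + z)*(2*P) = 2*P*(-91 + z))
T(39, -70)/15940 - 37778/C(-75, -106) = -140/15940 - 37778*(-1/(212*(-91 - 75))) = -140*1/15940 - 37778/(2*(-106)*(-166)) = -7/797 - 37778/35192 = -7/797 - 37778*1/35192 = -7/797 - 18889/17596 = -15177705/14024012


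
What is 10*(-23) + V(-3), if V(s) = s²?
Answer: -221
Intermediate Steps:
10*(-23) + V(-3) = 10*(-23) + (-3)² = -230 + 9 = -221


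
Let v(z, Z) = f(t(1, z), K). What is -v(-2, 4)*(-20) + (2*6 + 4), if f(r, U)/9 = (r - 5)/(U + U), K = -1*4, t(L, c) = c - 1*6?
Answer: 617/2 ≈ 308.50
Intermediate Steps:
t(L, c) = -6 + c (t(L, c) = c - 6 = -6 + c)
K = -4
f(r, U) = 9*(-5 + r)/(2*U) (f(r, U) = 9*((r - 5)/(U + U)) = 9*((-5 + r)/((2*U))) = 9*((-5 + r)*(1/(2*U))) = 9*((-5 + r)/(2*U)) = 9*(-5 + r)/(2*U))
v(z, Z) = 99/8 - 9*z/8 (v(z, Z) = (9/2)*(-5 + (-6 + z))/(-4) = (9/2)*(-¼)*(-11 + z) = 99/8 - 9*z/8)
-v(-2, 4)*(-20) + (2*6 + 4) = -(99/8 - 9/8*(-2))*(-20) + (2*6 + 4) = -(99/8 + 9/4)*(-20) + (12 + 4) = -1*117/8*(-20) + 16 = -117/8*(-20) + 16 = 585/2 + 16 = 617/2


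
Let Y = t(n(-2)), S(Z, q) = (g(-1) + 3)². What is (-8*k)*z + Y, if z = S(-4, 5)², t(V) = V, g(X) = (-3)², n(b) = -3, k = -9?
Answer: 1492989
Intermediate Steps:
g(X) = 9
S(Z, q) = 144 (S(Z, q) = (9 + 3)² = 12² = 144)
z = 20736 (z = 144² = 20736)
Y = -3
(-8*k)*z + Y = -8*(-9)*20736 - 3 = 72*20736 - 3 = 1492992 - 3 = 1492989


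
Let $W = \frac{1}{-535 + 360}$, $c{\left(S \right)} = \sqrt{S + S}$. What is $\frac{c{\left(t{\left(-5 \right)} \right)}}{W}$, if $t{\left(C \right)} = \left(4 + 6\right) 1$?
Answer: $- 350 \sqrt{5} \approx -782.62$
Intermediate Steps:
$t{\left(C \right)} = 10$ ($t{\left(C \right)} = 10 \cdot 1 = 10$)
$c{\left(S \right)} = \sqrt{2} \sqrt{S}$ ($c{\left(S \right)} = \sqrt{2 S} = \sqrt{2} \sqrt{S}$)
$W = - \frac{1}{175}$ ($W = \frac{1}{-175} = - \frac{1}{175} \approx -0.0057143$)
$\frac{c{\left(t{\left(-5 \right)} \right)}}{W} = \frac{\sqrt{2} \sqrt{10}}{- \frac{1}{175}} = 2 \sqrt{5} \left(-175\right) = - 350 \sqrt{5}$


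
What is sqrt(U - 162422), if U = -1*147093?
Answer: I*sqrt(309515) ≈ 556.34*I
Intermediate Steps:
U = -147093
sqrt(U - 162422) = sqrt(-147093 - 162422) = sqrt(-309515) = I*sqrt(309515)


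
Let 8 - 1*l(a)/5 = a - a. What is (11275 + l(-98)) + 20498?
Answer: 31813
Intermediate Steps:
l(a) = 40 (l(a) = 40 - 5*(a - a) = 40 - 5*0 = 40 + 0 = 40)
(11275 + l(-98)) + 20498 = (11275 + 40) + 20498 = 11315 + 20498 = 31813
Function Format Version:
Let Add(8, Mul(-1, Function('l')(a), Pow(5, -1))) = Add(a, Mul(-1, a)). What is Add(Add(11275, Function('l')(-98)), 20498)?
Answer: 31813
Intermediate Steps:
Function('l')(a) = 40 (Function('l')(a) = Add(40, Mul(-5, Add(a, Mul(-1, a)))) = Add(40, Mul(-5, 0)) = Add(40, 0) = 40)
Add(Add(11275, Function('l')(-98)), 20498) = Add(Add(11275, 40), 20498) = Add(11315, 20498) = 31813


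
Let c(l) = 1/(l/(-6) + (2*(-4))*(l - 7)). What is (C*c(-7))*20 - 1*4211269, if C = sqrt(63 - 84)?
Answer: -4211269 + 120*I*sqrt(21)/679 ≈ -4.2113e+6 + 0.80988*I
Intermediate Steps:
C = I*sqrt(21) (C = sqrt(-21) = I*sqrt(21) ≈ 4.5826*I)
c(l) = 1/(56 - 49*l/6) (c(l) = 1/(l*(-1/6) - 8*(-7 + l)) = 1/(-l/6 + (56 - 8*l)) = 1/(56 - 49*l/6))
(C*c(-7))*20 - 1*4211269 = ((I*sqrt(21))*(-6/(-336 + 49*(-7))))*20 - 1*4211269 = ((I*sqrt(21))*(-6/(-336 - 343)))*20 - 4211269 = ((I*sqrt(21))*(-6/(-679)))*20 - 4211269 = ((I*sqrt(21))*(-6*(-1/679)))*20 - 4211269 = ((I*sqrt(21))*(6/679))*20 - 4211269 = (6*I*sqrt(21)/679)*20 - 4211269 = 120*I*sqrt(21)/679 - 4211269 = -4211269 + 120*I*sqrt(21)/679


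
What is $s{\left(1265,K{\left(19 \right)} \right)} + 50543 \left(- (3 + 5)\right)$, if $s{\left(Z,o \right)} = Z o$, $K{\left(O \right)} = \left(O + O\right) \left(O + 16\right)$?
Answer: $1278106$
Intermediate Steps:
$K{\left(O \right)} = 2 O \left(16 + O\right)$
$s{\left(1265,K{\left(19 \right)} \right)} + 50543 \left(- (3 + 5)\right) = 1265 \cdot 2 \cdot 19 \left(16 + 19\right) + 50543 \left(- (3 + 5)\right) = 1265 \cdot 2 \cdot 19 \cdot 35 + 50543 \left(\left(-1\right) 8\right) = 1265 \cdot 1330 + 50543 \left(-8\right) = 1682450 - 404344 = 1278106$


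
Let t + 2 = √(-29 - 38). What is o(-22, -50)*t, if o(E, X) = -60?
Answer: 120 - 60*I*√67 ≈ 120.0 - 491.12*I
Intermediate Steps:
t = -2 + I*√67 (t = -2 + √(-29 - 38) = -2 + √(-67) = -2 + I*√67 ≈ -2.0 + 8.1853*I)
o(-22, -50)*t = -60*(-2 + I*√67) = 120 - 60*I*√67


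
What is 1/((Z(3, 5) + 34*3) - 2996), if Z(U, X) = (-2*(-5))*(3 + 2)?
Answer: -1/2844 ≈ -0.00035162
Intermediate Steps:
Z(U, X) = 50 (Z(U, X) = 10*5 = 50)
1/((Z(3, 5) + 34*3) - 2996) = 1/((50 + 34*3) - 2996) = 1/((50 + 102) - 2996) = 1/(152 - 2996) = 1/(-2844) = -1/2844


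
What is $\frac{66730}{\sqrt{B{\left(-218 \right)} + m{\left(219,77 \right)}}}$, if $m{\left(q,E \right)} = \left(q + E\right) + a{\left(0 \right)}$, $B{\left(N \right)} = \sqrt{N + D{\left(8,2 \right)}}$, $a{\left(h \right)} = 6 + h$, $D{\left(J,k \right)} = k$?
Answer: $\frac{33365 \sqrt{2}}{\sqrt{151 + 3 i \sqrt{6}}} \approx 3836.5 - 93.297 i$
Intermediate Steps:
$B{\left(N \right)} = \sqrt{2 + N}$ ($B{\left(N \right)} = \sqrt{N + 2} = \sqrt{2 + N}$)
$m{\left(q,E \right)} = 6 + E + q$ ($m{\left(q,E \right)} = \left(q + E\right) + \left(6 + 0\right) = \left(E + q\right) + 6 = 6 + E + q$)
$\frac{66730}{\sqrt{B{\left(-218 \right)} + m{\left(219,77 \right)}}} = \frac{66730}{\sqrt{\sqrt{2 - 218} + \left(6 + 77 + 219\right)}} = \frac{66730}{\sqrt{\sqrt{-216} + 302}} = \frac{66730}{\sqrt{6 i \sqrt{6} + 302}} = \frac{66730}{\sqrt{302 + 6 i \sqrt{6}}}$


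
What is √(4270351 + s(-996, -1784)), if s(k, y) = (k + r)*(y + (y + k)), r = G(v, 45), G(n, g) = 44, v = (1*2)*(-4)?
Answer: √8615279 ≈ 2935.2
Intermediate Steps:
v = -8 (v = 2*(-4) = -8)
r = 44
s(k, y) = (44 + k)*(k + 2*y) (s(k, y) = (k + 44)*(y + (y + k)) = (44 + k)*(y + (k + y)) = (44 + k)*(k + 2*y))
√(4270351 + s(-996, -1784)) = √(4270351 + ((-996)² + 44*(-996) + 88*(-1784) + 2*(-996)*(-1784))) = √(4270351 + (992016 - 43824 - 156992 + 3553728)) = √(4270351 + 4344928) = √8615279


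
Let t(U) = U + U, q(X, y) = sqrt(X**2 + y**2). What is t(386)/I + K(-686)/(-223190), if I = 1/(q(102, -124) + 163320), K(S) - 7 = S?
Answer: 28140473698279/223190 + 1544*sqrt(6445) ≈ 1.2621e+8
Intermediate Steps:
K(S) = 7 + S
t(U) = 2*U
I = 1/(163320 + 2*sqrt(6445)) (I = 1/(sqrt(102**2 + (-124)**2) + 163320) = 1/(sqrt(10404 + 15376) + 163320) = 1/(sqrt(25780) + 163320) = 1/(2*sqrt(6445) + 163320) = 1/(163320 + 2*sqrt(6445)) ≈ 6.1169e-6)
t(386)/I + K(-686)/(-223190) = (2*386)/(8166/1333669831 - sqrt(6445)/13336698310) + (7 - 686)/(-223190) = 772/(8166/1333669831 - sqrt(6445)/13336698310) - 679*(-1/223190) = 772/(8166/1333669831 - sqrt(6445)/13336698310) + 679/223190 = 679/223190 + 772/(8166/1333669831 - sqrt(6445)/13336698310)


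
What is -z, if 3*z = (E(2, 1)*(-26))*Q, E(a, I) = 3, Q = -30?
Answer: -780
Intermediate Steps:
z = 780 (z = ((3*(-26))*(-30))/3 = (-78*(-30))/3 = (1/3)*2340 = 780)
-z = -1*780 = -780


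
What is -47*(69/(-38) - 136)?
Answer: 246139/38 ≈ 6477.3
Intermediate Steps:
-47*(69/(-38) - 136) = -47*(69*(-1/38) - 136) = -47*(-69/38 - 136) = -47*(-5237/38) = 246139/38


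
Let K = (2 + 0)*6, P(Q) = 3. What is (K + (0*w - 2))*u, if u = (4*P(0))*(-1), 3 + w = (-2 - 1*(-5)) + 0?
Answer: -120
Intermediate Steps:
w = 0 (w = -3 + ((-2 - 1*(-5)) + 0) = -3 + ((-2 + 5) + 0) = -3 + (3 + 0) = -3 + 3 = 0)
u = -12 (u = (4*3)*(-1) = 12*(-1) = -12)
K = 12 (K = 2*6 = 12)
(K + (0*w - 2))*u = (12 + (0*0 - 2))*(-12) = (12 + (0 - 2))*(-12) = (12 - 2)*(-12) = 10*(-12) = -120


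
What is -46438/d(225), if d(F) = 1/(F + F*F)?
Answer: -2361372300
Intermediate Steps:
d(F) = 1/(F + F²)
-46438/d(225) = -46438/(1/(225*(1 + 225))) = -46438/((1/225)/226) = -46438/((1/225)*(1/226)) = -46438/1/50850 = -46438*50850 = -2361372300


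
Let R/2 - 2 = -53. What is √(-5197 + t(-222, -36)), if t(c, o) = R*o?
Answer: 5*I*√61 ≈ 39.051*I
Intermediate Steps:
R = -102 (R = 4 + 2*(-53) = 4 - 106 = -102)
t(c, o) = -102*o
√(-5197 + t(-222, -36)) = √(-5197 - 102*(-36)) = √(-5197 + 3672) = √(-1525) = 5*I*√61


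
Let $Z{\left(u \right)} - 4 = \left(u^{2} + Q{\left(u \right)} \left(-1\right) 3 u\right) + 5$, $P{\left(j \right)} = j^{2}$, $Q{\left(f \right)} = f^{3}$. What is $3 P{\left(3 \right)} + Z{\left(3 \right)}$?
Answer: $-198$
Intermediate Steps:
$Z{\left(u \right)} = 9 + u^{2} - 3 u^{4}$ ($Z{\left(u \right)} = 4 + \left(\left(u^{2} + u^{3} \left(-1\right) 3 u\right) + 5\right) = 4 + \left(\left(u^{2} + - u^{3} \cdot 3 u\right) + 5\right) = 4 + \left(\left(u^{2} + - 3 u^{3} u\right) + 5\right) = 4 - \left(-5 - u^{2} + 3 u^{4}\right) = 4 + \left(5 + u^{2} - 3 u^{4}\right) = 9 + u^{2} - 3 u^{4}$)
$3 P{\left(3 \right)} + Z{\left(3 \right)} = 3 \cdot 3^{2} + \left(9 + 3^{2} - 3 \cdot 3^{4}\right) = 3 \cdot 9 + \left(9 + 9 - 243\right) = 27 + \left(9 + 9 - 243\right) = 27 - 225 = -198$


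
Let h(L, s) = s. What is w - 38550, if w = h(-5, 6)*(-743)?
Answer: -43008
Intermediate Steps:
w = -4458 (w = 6*(-743) = -4458)
w - 38550 = -4458 - 38550 = -43008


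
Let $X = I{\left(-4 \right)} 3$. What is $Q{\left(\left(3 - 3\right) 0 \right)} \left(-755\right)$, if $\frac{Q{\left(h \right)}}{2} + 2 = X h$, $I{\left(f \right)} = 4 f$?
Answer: $3020$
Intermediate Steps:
$X = -48$ ($X = 4 \left(-4\right) 3 = \left(-16\right) 3 = -48$)
$Q{\left(h \right)} = -4 - 96 h$ ($Q{\left(h \right)} = -4 + 2 \left(- 48 h\right) = -4 - 96 h$)
$Q{\left(\left(3 - 3\right) 0 \right)} \left(-755\right) = \left(-4 - 96 \left(3 - 3\right) 0\right) \left(-755\right) = \left(-4 - 96 \cdot 0 \cdot 0\right) \left(-755\right) = \left(-4 - 0\right) \left(-755\right) = \left(-4 + 0\right) \left(-755\right) = \left(-4\right) \left(-755\right) = 3020$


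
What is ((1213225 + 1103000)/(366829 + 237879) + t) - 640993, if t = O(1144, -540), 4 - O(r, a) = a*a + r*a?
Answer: -190377298707/604708 ≈ -3.1483e+5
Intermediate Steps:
O(r, a) = 4 - a² - a*r (O(r, a) = 4 - (a*a + r*a) = 4 - (a² + a*r) = 4 + (-a² - a*r) = 4 - a² - a*r)
t = 326164 (t = 4 - 1*(-540)² - 1*(-540)*1144 = 4 - 1*291600 + 617760 = 4 - 291600 + 617760 = 326164)
((1213225 + 1103000)/(366829 + 237879) + t) - 640993 = ((1213225 + 1103000)/(366829 + 237879) + 326164) - 640993 = (2316225/604708 + 326164) - 640993 = 197236296337/604708 - 640993 = -190377298707/604708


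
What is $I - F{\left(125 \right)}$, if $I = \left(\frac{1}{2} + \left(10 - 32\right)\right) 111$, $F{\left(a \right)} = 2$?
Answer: $- \frac{4777}{2} \approx -2388.5$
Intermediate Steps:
$I = - \frac{4773}{2}$ ($I = \left(\frac{1}{2} + \left(10 - 32\right)\right) 111 = \left(\frac{1}{2} - 22\right) 111 = \left(- \frac{43}{2}\right) 111 = - \frac{4773}{2} \approx -2386.5$)
$I - F{\left(125 \right)} = - \frac{4773}{2} - 2 = - \frac{4777}{2}$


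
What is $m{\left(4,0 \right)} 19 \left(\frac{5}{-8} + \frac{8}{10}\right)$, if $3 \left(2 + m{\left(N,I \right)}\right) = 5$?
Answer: $- \frac{133}{120} \approx -1.1083$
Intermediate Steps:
$m{\left(N,I \right)} = - \frac{1}{3}$ ($m{\left(N,I \right)} = -2 + \frac{1}{3} \cdot 5 = -2 + \frac{5}{3} = - \frac{1}{3}$)
$m{\left(4,0 \right)} 19 \left(\frac{5}{-8} + \frac{8}{10}\right) = \left(- \frac{1}{3}\right) 19 \left(\frac{5}{-8} + \frac{8}{10}\right) = - \frac{19 \left(5 \left(- \frac{1}{8}\right) + 8 \cdot \frac{1}{10}\right)}{3} = - \frac{19 \left(- \frac{5}{8} + \frac{4}{5}\right)}{3} = \left(- \frac{19}{3}\right) \frac{7}{40} = - \frac{133}{120}$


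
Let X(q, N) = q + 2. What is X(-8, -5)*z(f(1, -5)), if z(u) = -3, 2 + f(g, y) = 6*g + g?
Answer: 18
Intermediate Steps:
f(g, y) = -2 + 7*g (f(g, y) = -2 + (6*g + g) = -2 + 7*g)
X(q, N) = 2 + q
X(-8, -5)*z(f(1, -5)) = (2 - 8)*(-3) = -6*(-3) = 18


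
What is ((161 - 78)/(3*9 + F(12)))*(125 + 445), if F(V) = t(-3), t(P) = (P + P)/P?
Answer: 47310/29 ≈ 1631.4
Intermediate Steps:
t(P) = 2 (t(P) = (2*P)/P = 2)
F(V) = 2
((161 - 78)/(3*9 + F(12)))*(125 + 445) = ((161 - 78)/(3*9 + 2))*(125 + 445) = (83/(27 + 2))*570 = (83/29)*570 = 47310/29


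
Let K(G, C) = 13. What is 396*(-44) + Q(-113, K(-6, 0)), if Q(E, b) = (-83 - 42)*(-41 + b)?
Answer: -13924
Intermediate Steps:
Q(E, b) = 5125 - 125*b (Q(E, b) = -125*(-41 + b) = 5125 - 125*b)
396*(-44) + Q(-113, K(-6, 0)) = 396*(-44) + (5125 - 125*13) = -17424 + (5125 - 1625) = -17424 + 3500 = -13924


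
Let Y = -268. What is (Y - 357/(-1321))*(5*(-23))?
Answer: 40672165/1321 ≈ 30789.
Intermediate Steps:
(Y - 357/(-1321))*(5*(-23)) = (-268 - 357/(-1321))*(5*(-23)) = (-268 - 357*(-1/1321))*(-115) = (-268 + 357/1321)*(-115) = -353671/1321*(-115) = 40672165/1321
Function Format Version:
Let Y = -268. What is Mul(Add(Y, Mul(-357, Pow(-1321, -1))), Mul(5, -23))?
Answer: Rational(40672165, 1321) ≈ 30789.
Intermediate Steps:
Mul(Add(Y, Mul(-357, Pow(-1321, -1))), Mul(5, -23)) = Mul(Add(-268, Mul(-357, Pow(-1321, -1))), Mul(5, -23)) = Mul(Add(-268, Mul(-357, Rational(-1, 1321))), -115) = Mul(Add(-268, Rational(357, 1321)), -115) = Mul(Rational(-353671, 1321), -115) = Rational(40672165, 1321)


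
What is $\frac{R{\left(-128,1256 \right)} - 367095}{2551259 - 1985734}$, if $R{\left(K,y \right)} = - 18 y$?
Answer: $- \frac{389703}{565525} \approx -0.6891$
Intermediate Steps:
$\frac{R{\left(-128,1256 \right)} - 367095}{2551259 - 1985734} = \frac{\left(-18\right) 1256 - 367095}{2551259 - 1985734} = \frac{-22608 - 367095}{565525} = \left(-389703\right) \frac{1}{565525} = - \frac{389703}{565525}$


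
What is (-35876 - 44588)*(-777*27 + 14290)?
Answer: 538223696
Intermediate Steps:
(-35876 - 44588)*(-777*27 + 14290) = -80464*(-20979 + 14290) = -80464*(-6689) = 538223696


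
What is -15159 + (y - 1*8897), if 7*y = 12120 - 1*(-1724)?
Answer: -154548/7 ≈ -22078.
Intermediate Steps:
y = 13844/7 (y = (12120 - 1*(-1724))/7 = (12120 + 1724)/7 = (⅐)*13844 = 13844/7 ≈ 1977.7)
-15159 + (y - 1*8897) = -15159 + (13844/7 - 1*8897) = -15159 + (13844/7 - 8897) = -15159 - 48435/7 = -154548/7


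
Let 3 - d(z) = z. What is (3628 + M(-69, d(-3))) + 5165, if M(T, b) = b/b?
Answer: 8794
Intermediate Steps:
d(z) = 3 - z
M(T, b) = 1
(3628 + M(-69, d(-3))) + 5165 = (3628 + 1) + 5165 = 3629 + 5165 = 8794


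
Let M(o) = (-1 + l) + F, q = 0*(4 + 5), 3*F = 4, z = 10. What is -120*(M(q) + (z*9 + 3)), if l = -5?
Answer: -10600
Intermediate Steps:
F = 4/3 (F = (⅓)*4 = 4/3 ≈ 1.3333)
q = 0 (q = 0*9 = 0)
M(o) = -14/3 (M(o) = (-1 - 5) + 4/3 = -6 + 4/3 = -14/3)
-120*(M(q) + (z*9 + 3)) = -120*(-14/3 + (10*9 + 3)) = -120*(-14/3 + (90 + 3)) = -120*(-14/3 + 93) = -120*265/3 = -10600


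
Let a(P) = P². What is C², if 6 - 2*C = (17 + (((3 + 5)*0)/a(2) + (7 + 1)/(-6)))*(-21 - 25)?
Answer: 1188100/9 ≈ 1.3201e+5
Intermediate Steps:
C = 1090/3 (C = 3 - (17 + (((3 + 5)*0)/(2²) + (7 + 1)/(-6)))*(-21 - 25)/2 = 3 - (17 + ((8*0)/4 + 8*(-⅙)))*(-46)/2 = 3 - (17 + (0*(¼) - 4/3))*(-46)/2 = 3 - (17 + (0 - 4/3))*(-46)/2 = 3 - (17 - 4/3)*(-46)/2 = 3 - 47*(-46)/6 = 3 - ½*(-2162/3) = 3 + 1081/3 = 1090/3 ≈ 363.33)
C² = (1090/3)² = 1188100/9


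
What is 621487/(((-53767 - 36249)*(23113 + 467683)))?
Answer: -621487/44179492736 ≈ -1.4067e-5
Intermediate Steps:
621487/(((-53767 - 36249)*(23113 + 467683))) = 621487/((-90016*490796)) = 621487/(-44179492736) = 621487*(-1/44179492736) = -621487/44179492736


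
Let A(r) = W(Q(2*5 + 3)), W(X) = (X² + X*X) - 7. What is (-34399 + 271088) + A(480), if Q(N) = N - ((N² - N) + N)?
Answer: 285354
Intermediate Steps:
Q(N) = N - N²
W(X) = -7 + 2*X² (W(X) = (X² + X²) - 7 = 2*X² - 7 = -7 + 2*X²)
A(r) = 48665 (A(r) = -7 + 2*((2*5 + 3)*(1 - (2*5 + 3)))² = -7 + 2*((10 + 3)*(1 - (10 + 3)))² = -7 + 2*(13*(1 - 1*13))² = -7 + 2*(13*(1 - 13))² = -7 + 2*(13*(-12))² = -7 + 2*(-156)² = -7 + 2*24336 = -7 + 48672 = 48665)
(-34399 + 271088) + A(480) = (-34399 + 271088) + 48665 = 236689 + 48665 = 285354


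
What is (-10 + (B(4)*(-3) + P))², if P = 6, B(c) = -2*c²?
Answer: 8464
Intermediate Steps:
(-10 + (B(4)*(-3) + P))² = (-10 + (-2*4²*(-3) + 6))² = (-10 + (-2*16*(-3) + 6))² = (-10 + (-32*(-3) + 6))² = (-10 + (96 + 6))² = (-10 + 102)² = 92² = 8464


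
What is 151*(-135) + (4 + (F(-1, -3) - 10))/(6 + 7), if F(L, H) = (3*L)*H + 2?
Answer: -265000/13 ≈ -20385.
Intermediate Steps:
F(L, H) = 2 + 3*H*L (F(L, H) = 3*H*L + 2 = 2 + 3*H*L)
151*(-135) + (4 + (F(-1, -3) - 10))/(6 + 7) = 151*(-135) + (4 + ((2 + 3*(-3)*(-1)) - 10))/(6 + 7) = -20385 + (4 + ((2 + 9) - 10))/13 = -20385 + (4 + (11 - 10))*(1/13) = -20385 + (4 + 1)*(1/13) = -20385 + 5*(1/13) = -20385 + 5/13 = -265000/13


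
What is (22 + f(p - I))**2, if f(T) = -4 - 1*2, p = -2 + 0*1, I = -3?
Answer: 256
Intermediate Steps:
p = -2 (p = -2 + 0 = -2)
f(T) = -6 (f(T) = -4 - 2 = -6)
(22 + f(p - I))**2 = (22 - 6)**2 = 16**2 = 256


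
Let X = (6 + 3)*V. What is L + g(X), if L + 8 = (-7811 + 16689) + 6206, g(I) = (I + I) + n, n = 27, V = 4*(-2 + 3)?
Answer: 15175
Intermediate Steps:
V = 4 (V = 4*1 = 4)
X = 36 (X = (6 + 3)*4 = 9*4 = 36)
g(I) = 27 + 2*I (g(I) = (I + I) + 27 = 2*I + 27 = 27 + 2*I)
L = 15076 (L = -8 + ((-7811 + 16689) + 6206) = -8 + (8878 + 6206) = -8 + 15084 = 15076)
L + g(X) = 15076 + (27 + 2*36) = 15076 + (27 + 72) = 15076 + 99 = 15175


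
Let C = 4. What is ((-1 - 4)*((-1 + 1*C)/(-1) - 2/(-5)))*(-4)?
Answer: -52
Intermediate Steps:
((-1 - 4)*((-1 + 1*C)/(-1) - 2/(-5)))*(-4) = ((-1 - 4)*((-1 + 1*4)/(-1) - 2/(-5)))*(-4) = -5*((-1 + 4)*(-1) - 2*(-⅕))*(-4) = -5*(3*(-1) + ⅖)*(-4) = -5*(-3 + ⅖)*(-4) = -5*(-13/5)*(-4) = 13*(-4) = -52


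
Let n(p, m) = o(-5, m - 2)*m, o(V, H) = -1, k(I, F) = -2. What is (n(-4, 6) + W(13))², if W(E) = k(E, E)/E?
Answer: 6400/169 ≈ 37.870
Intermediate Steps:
W(E) = -2/E
n(p, m) = -m
(n(-4, 6) + W(13))² = (-1*6 - 2/13)² = (-6 - 2*1/13)² = (-6 - 2/13)² = (-80/13)² = 6400/169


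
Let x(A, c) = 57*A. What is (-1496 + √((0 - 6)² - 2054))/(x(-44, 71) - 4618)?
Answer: 748/3563 - I*√2018/7126 ≈ 0.20994 - 0.006304*I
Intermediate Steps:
(-1496 + √((0 - 6)² - 2054))/(x(-44, 71) - 4618) = (-1496 + √((0 - 6)² - 2054))/(57*(-44) - 4618) = (-1496 + √((-6)² - 2054))/(-2508 - 4618) = (-1496 + √(36 - 2054))/(-7126) = (-1496 + √(-2018))*(-1/7126) = (-1496 + I*√2018)*(-1/7126) = 748/3563 - I*√2018/7126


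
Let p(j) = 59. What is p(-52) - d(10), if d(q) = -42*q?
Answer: 479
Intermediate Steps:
p(-52) - d(10) = 59 - (-42)*10 = 59 - 1*(-420) = 59 + 420 = 479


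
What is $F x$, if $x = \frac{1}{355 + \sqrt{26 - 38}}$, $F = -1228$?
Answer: $- \frac{435940}{126037} + \frac{2456 i \sqrt{3}}{126037} \approx -3.4588 + 0.033751 i$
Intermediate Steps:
$x = \frac{1}{355 + 2 i \sqrt{3}}$ ($x = \frac{1}{355 + \sqrt{-12}} = \frac{1}{355 + 2 i \sqrt{3}} \approx 0.0028166 - 2.748 \cdot 10^{-5} i$)
$F x = - 1228 \left(\frac{355}{126037} - \frac{2 i \sqrt{3}}{126037}\right) = - \frac{435940}{126037} + \frac{2456 i \sqrt{3}}{126037}$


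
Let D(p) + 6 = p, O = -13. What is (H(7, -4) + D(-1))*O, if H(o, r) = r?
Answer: 143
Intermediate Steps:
D(p) = -6 + p
(H(7, -4) + D(-1))*O = (-4 + (-6 - 1))*(-13) = (-4 - 7)*(-13) = -11*(-13) = 143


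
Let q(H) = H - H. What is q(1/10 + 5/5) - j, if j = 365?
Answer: -365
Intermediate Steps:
q(H) = 0
q(1/10 + 5/5) - j = 0 - 1*365 = 0 - 365 = -365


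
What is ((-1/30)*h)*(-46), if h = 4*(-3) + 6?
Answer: -46/5 ≈ -9.2000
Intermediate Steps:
h = -6 (h = -12 + 6 = -6)
((-1/30)*h)*(-46) = (-1/30*(-6))*(-46) = (-1*1/30*(-6))*(-46) = -1/30*(-6)*(-46) = (1/5)*(-46) = -46/5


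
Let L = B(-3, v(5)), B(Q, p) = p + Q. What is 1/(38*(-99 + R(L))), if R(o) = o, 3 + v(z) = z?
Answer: -1/3800 ≈ -0.00026316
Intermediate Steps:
v(z) = -3 + z
B(Q, p) = Q + p
L = -1 (L = -3 + (-3 + 5) = -3 + 2 = -1)
1/(38*(-99 + R(L))) = 1/(38*(-99 - 1)) = 1/(38*(-100)) = 1/(-3800) = -1/3800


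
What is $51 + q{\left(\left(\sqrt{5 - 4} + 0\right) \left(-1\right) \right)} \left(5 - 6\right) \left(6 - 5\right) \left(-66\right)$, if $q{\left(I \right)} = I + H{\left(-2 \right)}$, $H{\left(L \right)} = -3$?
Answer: $-213$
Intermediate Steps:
$q{\left(I \right)} = -3 + I$ ($q{\left(I \right)} = I - 3 = -3 + I$)
$51 + q{\left(\left(\sqrt{5 - 4} + 0\right) \left(-1\right) \right)} \left(5 - 6\right) \left(6 - 5\right) \left(-66\right) = 51 + \left(-3 + \left(\sqrt{5 - 4} + 0\right) \left(-1\right)\right) \left(5 - 6\right) \left(6 - 5\right) \left(-66\right) = 51 + \left(-3 + \left(\sqrt{1} + 0\right) \left(-1\right)\right) \left(\left(-1\right) 1\right) \left(-66\right) = 51 + \left(-3 + \left(1 + 0\right) \left(-1\right)\right) \left(-1\right) \left(-66\right) = 51 + \left(-3 + 1 \left(-1\right)\right) \left(-1\right) \left(-66\right) = 51 + \left(-3 - 1\right) \left(-1\right) \left(-66\right) = 51 + \left(-4\right) \left(-1\right) \left(-66\right) = 51 + 4 \left(-66\right) = 51 - 264 = -213$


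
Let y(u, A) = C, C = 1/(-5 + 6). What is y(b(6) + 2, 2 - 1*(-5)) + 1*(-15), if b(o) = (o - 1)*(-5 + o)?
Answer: -14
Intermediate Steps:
b(o) = (-1 + o)*(-5 + o)
C = 1 (C = 1/1 = 1)
y(u, A) = 1
y(b(6) + 2, 2 - 1*(-5)) + 1*(-15) = 1 + 1*(-15) = 1 - 15 = -14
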